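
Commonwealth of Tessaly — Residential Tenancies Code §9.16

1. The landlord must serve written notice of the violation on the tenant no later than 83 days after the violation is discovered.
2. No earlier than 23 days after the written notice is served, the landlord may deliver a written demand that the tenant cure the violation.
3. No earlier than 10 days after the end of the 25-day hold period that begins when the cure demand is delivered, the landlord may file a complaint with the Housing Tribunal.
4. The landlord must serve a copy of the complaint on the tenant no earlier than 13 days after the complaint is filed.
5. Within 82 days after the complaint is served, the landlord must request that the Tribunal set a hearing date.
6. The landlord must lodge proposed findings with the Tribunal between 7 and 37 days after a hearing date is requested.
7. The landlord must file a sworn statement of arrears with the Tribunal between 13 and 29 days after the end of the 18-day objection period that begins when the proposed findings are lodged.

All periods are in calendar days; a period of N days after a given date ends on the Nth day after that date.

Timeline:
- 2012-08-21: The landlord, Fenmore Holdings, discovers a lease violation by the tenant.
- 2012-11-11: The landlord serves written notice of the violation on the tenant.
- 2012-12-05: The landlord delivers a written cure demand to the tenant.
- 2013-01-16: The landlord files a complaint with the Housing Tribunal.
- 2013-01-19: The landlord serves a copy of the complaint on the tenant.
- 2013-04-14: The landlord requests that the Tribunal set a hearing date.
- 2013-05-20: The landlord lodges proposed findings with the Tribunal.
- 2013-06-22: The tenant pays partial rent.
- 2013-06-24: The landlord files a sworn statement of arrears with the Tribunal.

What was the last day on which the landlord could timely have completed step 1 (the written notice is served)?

Step 1 runs from 2012-08-21, when the violation is discovered. 83 days after 2012-08-21 is 2012-11-12.

2012-11-12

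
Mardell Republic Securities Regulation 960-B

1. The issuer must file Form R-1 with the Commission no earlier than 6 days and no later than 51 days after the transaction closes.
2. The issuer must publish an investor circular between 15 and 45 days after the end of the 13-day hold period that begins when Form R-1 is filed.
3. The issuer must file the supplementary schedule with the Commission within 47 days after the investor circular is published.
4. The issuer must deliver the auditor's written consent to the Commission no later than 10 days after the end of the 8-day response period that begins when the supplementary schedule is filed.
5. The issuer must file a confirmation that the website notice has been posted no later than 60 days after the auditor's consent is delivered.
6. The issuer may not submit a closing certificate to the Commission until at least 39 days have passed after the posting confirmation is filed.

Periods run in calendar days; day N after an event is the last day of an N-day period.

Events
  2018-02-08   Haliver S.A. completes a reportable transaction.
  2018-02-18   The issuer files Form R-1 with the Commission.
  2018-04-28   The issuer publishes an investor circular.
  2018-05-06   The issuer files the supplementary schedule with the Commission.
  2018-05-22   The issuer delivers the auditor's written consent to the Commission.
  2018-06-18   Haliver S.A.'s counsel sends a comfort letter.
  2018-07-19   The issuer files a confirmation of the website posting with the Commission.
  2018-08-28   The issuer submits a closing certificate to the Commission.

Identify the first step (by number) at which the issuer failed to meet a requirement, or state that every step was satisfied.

Step 2

Step 1 — 6 and 51 days from 2018-02-08 (when the transaction closes) are 2018-02-14 and 2018-03-31 respectively; done 2018-02-18 — within the window.
Step 2 — 15 and 45 days from 2018-03-03 (end of the 13-day hold period, which began when Form R-1 is filed on 2018-02-18) are 2018-03-18 and 2018-04-17 respectively; 2018-04-28 is 11 days past the end of the window.
The analysis stops there.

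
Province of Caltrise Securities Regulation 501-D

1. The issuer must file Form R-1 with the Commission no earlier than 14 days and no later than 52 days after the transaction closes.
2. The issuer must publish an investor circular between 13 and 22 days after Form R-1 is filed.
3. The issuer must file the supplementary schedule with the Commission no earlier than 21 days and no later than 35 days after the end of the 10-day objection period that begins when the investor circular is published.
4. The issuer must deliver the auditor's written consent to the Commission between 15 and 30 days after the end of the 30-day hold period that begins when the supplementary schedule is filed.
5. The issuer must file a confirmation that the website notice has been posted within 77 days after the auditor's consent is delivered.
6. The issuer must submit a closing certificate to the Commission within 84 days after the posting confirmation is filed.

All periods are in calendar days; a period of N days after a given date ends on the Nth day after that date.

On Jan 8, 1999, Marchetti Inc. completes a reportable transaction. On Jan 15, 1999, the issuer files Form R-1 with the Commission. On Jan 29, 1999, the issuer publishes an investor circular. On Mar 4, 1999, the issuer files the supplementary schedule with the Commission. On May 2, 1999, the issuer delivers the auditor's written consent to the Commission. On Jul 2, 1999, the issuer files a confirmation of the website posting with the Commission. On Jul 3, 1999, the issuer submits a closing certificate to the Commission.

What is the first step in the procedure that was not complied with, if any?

Step 1

Step 1 — 14 and 52 days from Jan 8, 1999 (when the transaction closes) are Jan 22, 1999 and Mar 1, 1999 respectively; done Jan 15, 1999 — 7 days before the window opened.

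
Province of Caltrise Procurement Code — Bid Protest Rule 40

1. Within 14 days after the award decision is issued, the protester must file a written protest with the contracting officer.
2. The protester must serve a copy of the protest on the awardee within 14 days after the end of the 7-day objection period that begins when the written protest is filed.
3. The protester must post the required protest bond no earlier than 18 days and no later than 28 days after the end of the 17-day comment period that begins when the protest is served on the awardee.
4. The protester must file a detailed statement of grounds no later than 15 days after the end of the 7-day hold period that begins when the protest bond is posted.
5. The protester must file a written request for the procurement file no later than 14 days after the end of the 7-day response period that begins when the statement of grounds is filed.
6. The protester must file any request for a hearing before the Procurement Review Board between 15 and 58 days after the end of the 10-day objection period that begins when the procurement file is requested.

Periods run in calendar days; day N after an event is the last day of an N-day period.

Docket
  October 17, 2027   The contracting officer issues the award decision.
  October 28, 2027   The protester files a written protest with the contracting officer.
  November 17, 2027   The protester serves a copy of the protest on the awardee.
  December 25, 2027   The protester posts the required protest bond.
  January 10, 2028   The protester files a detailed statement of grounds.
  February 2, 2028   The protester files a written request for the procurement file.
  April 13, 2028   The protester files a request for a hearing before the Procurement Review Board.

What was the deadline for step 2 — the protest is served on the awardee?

The written protest is filed on October 28, 2027; the 7-day objection period therefore ends November 4, 2027, and step 2 runs from that date. 14 days after November 4, 2027 is November 18, 2027.

November 18, 2027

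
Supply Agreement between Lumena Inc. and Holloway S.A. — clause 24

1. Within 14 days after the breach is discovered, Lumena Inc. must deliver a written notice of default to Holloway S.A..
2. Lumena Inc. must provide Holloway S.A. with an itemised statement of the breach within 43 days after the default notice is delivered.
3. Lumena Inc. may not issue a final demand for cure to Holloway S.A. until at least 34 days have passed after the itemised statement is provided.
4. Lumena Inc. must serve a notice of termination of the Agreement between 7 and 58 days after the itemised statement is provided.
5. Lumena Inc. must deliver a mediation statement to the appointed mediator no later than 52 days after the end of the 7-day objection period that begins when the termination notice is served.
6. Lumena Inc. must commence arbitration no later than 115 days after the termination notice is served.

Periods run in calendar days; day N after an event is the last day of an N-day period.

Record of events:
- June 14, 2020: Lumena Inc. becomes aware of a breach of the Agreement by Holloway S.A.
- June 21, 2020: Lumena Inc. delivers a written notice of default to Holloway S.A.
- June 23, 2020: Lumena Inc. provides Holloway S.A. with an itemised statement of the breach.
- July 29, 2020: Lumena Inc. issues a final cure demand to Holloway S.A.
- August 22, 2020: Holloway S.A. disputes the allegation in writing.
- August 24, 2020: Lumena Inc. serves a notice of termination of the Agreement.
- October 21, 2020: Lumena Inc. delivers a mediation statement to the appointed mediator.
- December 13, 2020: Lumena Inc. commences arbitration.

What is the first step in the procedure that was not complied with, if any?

Step 1 — counting 14 days from June 14, 2020 (when the breach is discovered) gives a deadline of June 28, 2020; June 21, 2020 is within that limit.
Step 2 — counting 43 days from June 21, 2020 (when the default notice is delivered) gives a deadline of August 3, 2020; June 23, 2020 is within that limit.
Step 3 — must wait 34 days from June 23, 2020 (when the itemised statement is provided), so not before July 27, 2020; done July 29, 2020, after the minimum wait.
Step 4 — 7 and 58 days from June 23, 2020 (when the itemised statement is provided) are June 30, 2020 and August 20, 2020 respectively; August 24, 2020 is 4 days past the end of the window.

Step 4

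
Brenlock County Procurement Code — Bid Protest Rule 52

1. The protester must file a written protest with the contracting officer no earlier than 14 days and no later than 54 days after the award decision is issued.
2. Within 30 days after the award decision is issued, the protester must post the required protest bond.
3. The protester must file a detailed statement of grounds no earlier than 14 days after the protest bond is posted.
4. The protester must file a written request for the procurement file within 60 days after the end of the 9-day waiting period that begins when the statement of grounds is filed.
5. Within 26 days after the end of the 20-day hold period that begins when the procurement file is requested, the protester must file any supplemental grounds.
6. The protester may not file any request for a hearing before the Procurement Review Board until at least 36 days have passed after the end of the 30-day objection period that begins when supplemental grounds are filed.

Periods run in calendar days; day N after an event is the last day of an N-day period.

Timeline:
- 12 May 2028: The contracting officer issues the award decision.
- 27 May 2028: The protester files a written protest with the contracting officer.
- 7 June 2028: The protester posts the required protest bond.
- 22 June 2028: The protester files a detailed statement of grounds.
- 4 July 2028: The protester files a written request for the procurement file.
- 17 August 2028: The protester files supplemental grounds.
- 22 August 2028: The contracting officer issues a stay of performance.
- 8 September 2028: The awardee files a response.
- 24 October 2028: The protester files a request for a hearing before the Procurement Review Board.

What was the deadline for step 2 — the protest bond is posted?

11 June 2028

Step 2 runs from 12 May 2028, when the award decision is issued. 30 days after 12 May 2028 is 11 June 2028.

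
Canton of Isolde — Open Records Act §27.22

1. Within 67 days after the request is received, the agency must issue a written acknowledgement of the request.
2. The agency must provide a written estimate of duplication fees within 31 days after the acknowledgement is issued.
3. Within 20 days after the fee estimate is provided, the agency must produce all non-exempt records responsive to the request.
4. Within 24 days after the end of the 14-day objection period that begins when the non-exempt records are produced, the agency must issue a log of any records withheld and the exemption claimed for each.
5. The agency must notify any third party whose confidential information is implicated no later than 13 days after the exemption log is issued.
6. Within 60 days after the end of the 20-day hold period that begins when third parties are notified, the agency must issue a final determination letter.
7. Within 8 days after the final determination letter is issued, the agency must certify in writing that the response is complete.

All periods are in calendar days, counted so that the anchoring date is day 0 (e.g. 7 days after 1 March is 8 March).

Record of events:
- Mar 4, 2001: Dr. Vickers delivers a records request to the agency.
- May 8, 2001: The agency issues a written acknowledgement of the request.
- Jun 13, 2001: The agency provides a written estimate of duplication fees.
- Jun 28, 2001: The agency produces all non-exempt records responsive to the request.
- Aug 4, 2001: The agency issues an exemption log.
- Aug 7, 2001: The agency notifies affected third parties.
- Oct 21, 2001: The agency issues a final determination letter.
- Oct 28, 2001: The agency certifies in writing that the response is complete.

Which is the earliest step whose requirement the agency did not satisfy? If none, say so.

(1) due by Mar 4, 2001 + 67 days = May 10, 2001; completed May 8, 2001, before the deadline.
(2) due by May 8, 2001 + 31 days = Jun 8, 2001; not done until Jun 13, 2001, 5 days after the deadline.
Later steps need not be reached.

Step 2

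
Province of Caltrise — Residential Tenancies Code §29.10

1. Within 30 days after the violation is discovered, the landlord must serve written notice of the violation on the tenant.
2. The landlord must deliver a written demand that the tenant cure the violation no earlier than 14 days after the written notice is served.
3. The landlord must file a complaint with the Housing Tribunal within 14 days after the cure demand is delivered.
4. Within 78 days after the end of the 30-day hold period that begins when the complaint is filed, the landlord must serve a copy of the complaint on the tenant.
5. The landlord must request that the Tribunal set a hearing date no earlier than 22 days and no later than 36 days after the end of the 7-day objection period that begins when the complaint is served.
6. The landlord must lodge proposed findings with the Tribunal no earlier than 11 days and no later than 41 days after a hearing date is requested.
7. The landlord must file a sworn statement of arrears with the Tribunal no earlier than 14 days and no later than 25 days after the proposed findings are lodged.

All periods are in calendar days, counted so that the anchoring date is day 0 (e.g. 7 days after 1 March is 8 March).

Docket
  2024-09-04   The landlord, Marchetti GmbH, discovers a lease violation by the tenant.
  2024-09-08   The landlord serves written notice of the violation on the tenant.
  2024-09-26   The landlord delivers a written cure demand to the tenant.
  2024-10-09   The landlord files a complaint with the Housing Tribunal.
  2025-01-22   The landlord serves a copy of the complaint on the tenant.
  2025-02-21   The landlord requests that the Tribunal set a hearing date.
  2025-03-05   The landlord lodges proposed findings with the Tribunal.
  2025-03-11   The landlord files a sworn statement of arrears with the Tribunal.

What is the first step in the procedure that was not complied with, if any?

Step 1: 30 days after 2024-09-04 (when the violation is discovered) is 2024-10-04; done 2024-09-08 — timely.
Step 2: the earliest permitted date is 14 days after 2024-09-08 (when the written notice is served), i.e. 2024-09-22; done 2024-09-26, after the minimum wait.
Step 3: 14 days after 2024-09-26 (when the cure demand is delivered) is 2024-10-10; completed 2024-10-09, before the deadline.
Step 4: 78 days after 2024-11-08 (end of the 30-day hold period, which began when the complaint is filed on 2024-10-09) is 2025-01-25; done 2025-01-22 — timely.
Step 5: the window is 22–36 days after 2025-01-29 (end of the 7-day objection period, which began when the complaint is served on 2025-01-22), so 2025-02-20 through 2025-03-06; done 2025-02-21, which is between those dates.
Step 6: the window is 11–41 days after 2025-02-21 (when a hearing date is requested), so 2025-03-04 through 2025-04-03; done 2025-03-05, which is between those dates.
Step 7: the window is 14–25 days after 2025-03-05 (when the proposed findings are lodged), so 2025-03-19 through 2025-03-30; done 2025-03-11 — 8 days before the window opened.

Step 7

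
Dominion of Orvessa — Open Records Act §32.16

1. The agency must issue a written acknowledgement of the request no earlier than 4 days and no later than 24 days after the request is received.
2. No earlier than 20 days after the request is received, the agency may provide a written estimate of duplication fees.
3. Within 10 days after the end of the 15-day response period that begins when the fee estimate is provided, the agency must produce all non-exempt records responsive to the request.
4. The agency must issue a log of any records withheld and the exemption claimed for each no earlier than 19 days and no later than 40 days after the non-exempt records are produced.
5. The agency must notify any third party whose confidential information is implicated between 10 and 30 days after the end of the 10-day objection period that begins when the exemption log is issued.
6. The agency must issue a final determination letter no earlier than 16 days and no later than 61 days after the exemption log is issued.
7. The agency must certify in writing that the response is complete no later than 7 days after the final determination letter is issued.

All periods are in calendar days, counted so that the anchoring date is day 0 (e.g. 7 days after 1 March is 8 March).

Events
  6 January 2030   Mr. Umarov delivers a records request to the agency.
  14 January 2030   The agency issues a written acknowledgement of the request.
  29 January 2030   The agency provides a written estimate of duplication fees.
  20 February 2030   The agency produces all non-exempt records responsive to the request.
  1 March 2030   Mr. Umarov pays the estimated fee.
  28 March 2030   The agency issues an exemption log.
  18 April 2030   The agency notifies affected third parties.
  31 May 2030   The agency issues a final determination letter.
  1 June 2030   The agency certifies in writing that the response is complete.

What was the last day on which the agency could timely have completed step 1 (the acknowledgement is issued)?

Step 1 runs from 6 January 2030, when the request is received. The window is 4–24 days after 6 January 2030; it closes on 30 January 2030.

30 January 2030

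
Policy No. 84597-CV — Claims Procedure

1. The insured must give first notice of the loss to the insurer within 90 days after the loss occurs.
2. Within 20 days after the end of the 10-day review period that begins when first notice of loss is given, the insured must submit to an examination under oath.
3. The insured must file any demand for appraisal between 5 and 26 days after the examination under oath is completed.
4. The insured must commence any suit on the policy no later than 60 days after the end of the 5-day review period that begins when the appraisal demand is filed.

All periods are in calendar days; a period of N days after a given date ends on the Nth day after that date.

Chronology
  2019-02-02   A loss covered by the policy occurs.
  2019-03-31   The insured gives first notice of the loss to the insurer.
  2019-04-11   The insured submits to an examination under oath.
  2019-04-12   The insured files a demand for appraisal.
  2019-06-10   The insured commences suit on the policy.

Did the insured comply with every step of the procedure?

(1) due by 2019-02-02 + 90 days = 2019-05-03; completed 2019-03-31, before the deadline.
(2) due by 2019-04-10 + 20 days = 2019-04-30; done 2019-04-11 — timely.
(3) the permitted window runs from 2019-04-11 + 5 = 2019-04-16 to 2019-04-11 + 26 = 2019-05-07; 2019-04-12 is 4 days too early.
That is the first point of non-compliance.

No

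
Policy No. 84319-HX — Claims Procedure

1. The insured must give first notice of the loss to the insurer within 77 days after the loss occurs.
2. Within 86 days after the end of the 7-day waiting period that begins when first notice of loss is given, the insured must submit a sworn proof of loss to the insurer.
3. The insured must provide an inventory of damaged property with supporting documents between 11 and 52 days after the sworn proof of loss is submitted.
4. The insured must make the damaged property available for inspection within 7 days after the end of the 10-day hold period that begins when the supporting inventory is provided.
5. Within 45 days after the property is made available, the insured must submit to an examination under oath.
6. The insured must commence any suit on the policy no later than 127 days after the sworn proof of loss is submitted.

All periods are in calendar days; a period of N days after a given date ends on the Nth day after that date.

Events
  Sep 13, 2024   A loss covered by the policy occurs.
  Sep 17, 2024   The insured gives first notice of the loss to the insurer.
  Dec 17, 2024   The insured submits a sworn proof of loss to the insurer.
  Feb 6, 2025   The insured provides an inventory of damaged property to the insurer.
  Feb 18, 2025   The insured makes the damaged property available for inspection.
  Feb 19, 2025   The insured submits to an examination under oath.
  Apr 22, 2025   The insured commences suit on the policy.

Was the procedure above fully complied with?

Yes

(1) due by Sep 13, 2024 + 77 days = Nov 29, 2024; Sep 17, 2024 is within that limit.
(2) due by Sep 24, 2024 + 86 days = Dec 19, 2024; done Dec 17, 2024 — timely.
(3) the permitted window runs from Dec 17, 2024 + 11 = Dec 28, 2024 to Dec 17, 2024 + 52 = Feb 7, 2025; done Feb 6, 2025 — within the window.
(4) due by Feb 16, 2025 + 7 days = Feb 23, 2025; completed Feb 18, 2025, before the deadline.
(5) due by Feb 18, 2025 + 45 days = Apr 4, 2025; done Feb 19, 2025 — timely.
(6) due by Dec 17, 2024 + 127 days = Apr 23, 2025; Apr 22, 2025 is within that limit.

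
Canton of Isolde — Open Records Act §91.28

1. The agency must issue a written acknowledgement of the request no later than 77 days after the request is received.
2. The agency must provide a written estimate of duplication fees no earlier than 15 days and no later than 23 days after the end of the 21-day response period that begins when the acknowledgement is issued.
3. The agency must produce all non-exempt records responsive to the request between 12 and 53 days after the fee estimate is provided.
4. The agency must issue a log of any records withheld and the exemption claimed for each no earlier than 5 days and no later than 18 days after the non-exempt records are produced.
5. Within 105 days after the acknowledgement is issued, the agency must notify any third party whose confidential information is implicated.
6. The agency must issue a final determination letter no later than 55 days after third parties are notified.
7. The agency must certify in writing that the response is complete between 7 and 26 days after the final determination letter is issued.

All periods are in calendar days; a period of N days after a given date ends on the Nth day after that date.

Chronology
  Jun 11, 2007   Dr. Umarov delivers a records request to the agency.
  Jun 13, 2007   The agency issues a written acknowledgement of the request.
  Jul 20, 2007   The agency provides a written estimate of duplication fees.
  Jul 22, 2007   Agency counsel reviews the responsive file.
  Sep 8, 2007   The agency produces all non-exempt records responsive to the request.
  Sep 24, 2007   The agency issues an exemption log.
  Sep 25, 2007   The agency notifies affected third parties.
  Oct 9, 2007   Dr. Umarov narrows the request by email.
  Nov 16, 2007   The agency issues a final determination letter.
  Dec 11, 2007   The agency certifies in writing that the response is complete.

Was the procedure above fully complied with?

Step 1 — counting 77 days from Jun 11, 2007 (when the request is received) gives a deadline of Aug 27, 2007; Jun 13, 2007 is within that limit.
Step 2 — 15 and 23 days from Jul 4, 2007 (end of the 21-day response period, which began when the acknowledgement is issued on Jun 13, 2007) are Jul 19, 2007 and Jul 27, 2007 respectively; done Jul 20, 2007, which is between those dates.
Step 3 — 12 and 53 days from Jul 20, 2007 (when the fee estimate is provided) are Aug 1, 2007 and Sep 11, 2007 respectively; Sep 8, 2007 falls inside that range.
Step 4 — 5 and 18 days from Sep 8, 2007 (when the non-exempt records are produced) are Sep 13, 2007 and Sep 26, 2007 respectively; done Sep 24, 2007 — within the window.
Step 5 — counting 105 days from Jun 13, 2007 (when the acknowledgement is issued) gives a deadline of Sep 26, 2007; Sep 25, 2007 is within that limit.
Step 6 — counting 55 days from Sep 25, 2007 (when third parties are notified) gives a deadline of Nov 19, 2007; done Nov 16, 2007 — timely.
Step 7 — 7 and 26 days from Nov 16, 2007 (when the final determination letter is issued) are Nov 23, 2007 and Dec 12, 2007 respectively; done Dec 11, 2007, which is between those dates.

Yes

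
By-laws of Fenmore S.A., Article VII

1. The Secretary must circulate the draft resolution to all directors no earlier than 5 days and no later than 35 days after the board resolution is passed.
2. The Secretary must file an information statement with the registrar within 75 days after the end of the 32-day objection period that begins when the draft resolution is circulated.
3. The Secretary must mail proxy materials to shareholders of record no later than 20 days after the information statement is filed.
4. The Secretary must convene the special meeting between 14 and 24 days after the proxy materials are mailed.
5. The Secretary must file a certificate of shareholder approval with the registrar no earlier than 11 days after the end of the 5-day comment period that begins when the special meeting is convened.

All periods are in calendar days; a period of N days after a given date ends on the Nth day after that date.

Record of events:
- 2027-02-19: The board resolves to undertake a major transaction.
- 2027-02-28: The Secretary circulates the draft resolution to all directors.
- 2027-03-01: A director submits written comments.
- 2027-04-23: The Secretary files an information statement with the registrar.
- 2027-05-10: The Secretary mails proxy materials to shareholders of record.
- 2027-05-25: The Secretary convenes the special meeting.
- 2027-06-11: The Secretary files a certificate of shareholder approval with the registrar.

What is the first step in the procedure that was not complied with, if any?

Step 1 — 5 and 35 days from 2027-02-19 (when the board resolution is passed) are 2027-02-24 and 2027-03-26 respectively; 2027-02-28 falls inside that range.
Step 2 — counting 75 days from 2027-04-01 (end of the 32-day objection period, which began when the draft resolution is circulated on 2027-02-28) gives a deadline of 2027-06-15; 2027-04-23 is within that limit.
Step 3 — counting 20 days from 2027-04-23 (when the information statement is filed) gives a deadline of 2027-05-13; done 2027-05-10 — timely.
Step 4 — 14 and 24 days from 2027-05-10 (when the proxy materials are mailed) are 2027-05-24 and 2027-06-03 respectively; done 2027-05-25 — within the window.
Step 5 — must wait 11 days from 2027-05-30 (end of the 5-day comment period, which began when the special meeting is convened on 2027-05-25), so not before 2027-06-10; 2027-06-11 is on or after that date.

None — every step was satisfied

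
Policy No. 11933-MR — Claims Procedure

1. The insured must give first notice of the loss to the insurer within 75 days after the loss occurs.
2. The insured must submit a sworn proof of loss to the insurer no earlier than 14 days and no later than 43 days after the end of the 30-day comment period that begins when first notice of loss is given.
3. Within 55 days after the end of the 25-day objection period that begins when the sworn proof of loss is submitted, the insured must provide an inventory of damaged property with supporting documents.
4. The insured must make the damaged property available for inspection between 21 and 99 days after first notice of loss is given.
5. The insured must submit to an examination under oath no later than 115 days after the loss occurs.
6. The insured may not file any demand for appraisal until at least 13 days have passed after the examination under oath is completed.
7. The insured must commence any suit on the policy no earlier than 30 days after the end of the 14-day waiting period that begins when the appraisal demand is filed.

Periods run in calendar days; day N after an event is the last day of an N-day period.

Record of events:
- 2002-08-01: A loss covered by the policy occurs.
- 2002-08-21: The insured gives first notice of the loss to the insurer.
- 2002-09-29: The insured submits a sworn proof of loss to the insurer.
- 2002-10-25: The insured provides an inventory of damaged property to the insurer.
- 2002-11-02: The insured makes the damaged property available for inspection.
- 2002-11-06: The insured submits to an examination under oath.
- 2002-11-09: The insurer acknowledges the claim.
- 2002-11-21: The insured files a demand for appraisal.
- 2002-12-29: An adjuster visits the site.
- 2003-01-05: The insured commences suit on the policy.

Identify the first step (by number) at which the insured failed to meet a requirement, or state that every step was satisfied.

(1) due by 2002-08-01 + 75 days = 2002-10-15; 2002-08-21 is within that limit.
(2) the permitted window runs from 2002-09-20 + 14 = 2002-10-04 to 2002-09-20 + 43 = 2002-11-02; 2002-09-29 is 5 days too early.

Step 2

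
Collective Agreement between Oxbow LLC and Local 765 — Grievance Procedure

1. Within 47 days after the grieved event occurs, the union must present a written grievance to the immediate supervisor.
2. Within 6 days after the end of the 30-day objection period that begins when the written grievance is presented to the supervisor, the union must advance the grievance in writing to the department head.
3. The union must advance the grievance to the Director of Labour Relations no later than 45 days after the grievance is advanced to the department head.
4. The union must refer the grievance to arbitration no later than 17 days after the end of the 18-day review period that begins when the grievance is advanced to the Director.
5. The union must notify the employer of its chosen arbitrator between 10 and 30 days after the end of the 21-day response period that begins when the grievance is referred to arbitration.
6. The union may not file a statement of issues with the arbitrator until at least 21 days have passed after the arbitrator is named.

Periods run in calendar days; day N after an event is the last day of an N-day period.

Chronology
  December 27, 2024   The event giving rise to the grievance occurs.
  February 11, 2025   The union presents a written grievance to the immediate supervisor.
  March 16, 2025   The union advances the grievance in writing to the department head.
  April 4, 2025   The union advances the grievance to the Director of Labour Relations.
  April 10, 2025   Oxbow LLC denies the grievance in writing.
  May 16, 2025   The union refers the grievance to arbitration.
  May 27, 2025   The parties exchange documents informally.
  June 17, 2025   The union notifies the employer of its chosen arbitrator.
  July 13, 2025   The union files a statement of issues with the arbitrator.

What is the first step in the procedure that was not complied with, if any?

Step 4

(1) due by December 27, 2024 + 47 days = February 12, 2025; completed February 11, 2025, before the deadline.
(2) due by March 13, 2025 + 6 days = March 19, 2025; March 16, 2025 is within that limit.
(3) due by March 16, 2025 + 45 days = April 30, 2025; April 4, 2025 is within that limit.
(4) due by April 22, 2025 + 17 days = May 9, 2025; done May 16, 2025 — 7 days late.
That is the first point of non-compliance.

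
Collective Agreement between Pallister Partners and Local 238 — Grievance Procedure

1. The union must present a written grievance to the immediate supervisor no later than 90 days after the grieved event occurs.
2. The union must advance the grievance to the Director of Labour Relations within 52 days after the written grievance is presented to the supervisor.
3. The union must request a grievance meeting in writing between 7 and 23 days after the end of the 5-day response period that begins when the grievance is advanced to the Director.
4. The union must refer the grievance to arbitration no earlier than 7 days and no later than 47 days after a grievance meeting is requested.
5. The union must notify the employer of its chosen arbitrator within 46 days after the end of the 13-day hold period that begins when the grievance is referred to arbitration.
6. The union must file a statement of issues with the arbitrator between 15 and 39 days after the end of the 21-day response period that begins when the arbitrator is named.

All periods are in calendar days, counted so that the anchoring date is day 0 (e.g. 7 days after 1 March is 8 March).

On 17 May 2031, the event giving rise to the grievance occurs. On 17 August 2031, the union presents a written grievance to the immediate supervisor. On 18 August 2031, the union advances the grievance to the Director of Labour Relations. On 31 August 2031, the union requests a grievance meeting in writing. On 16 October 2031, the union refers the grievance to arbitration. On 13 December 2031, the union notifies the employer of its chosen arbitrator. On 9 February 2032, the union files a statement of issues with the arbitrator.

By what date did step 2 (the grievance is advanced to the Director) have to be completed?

8 October 2031

Step 2 runs from 17 August 2031, when the written grievance is presented to the supervisor. 52 days after 17 August 2031 is 8 October 2031.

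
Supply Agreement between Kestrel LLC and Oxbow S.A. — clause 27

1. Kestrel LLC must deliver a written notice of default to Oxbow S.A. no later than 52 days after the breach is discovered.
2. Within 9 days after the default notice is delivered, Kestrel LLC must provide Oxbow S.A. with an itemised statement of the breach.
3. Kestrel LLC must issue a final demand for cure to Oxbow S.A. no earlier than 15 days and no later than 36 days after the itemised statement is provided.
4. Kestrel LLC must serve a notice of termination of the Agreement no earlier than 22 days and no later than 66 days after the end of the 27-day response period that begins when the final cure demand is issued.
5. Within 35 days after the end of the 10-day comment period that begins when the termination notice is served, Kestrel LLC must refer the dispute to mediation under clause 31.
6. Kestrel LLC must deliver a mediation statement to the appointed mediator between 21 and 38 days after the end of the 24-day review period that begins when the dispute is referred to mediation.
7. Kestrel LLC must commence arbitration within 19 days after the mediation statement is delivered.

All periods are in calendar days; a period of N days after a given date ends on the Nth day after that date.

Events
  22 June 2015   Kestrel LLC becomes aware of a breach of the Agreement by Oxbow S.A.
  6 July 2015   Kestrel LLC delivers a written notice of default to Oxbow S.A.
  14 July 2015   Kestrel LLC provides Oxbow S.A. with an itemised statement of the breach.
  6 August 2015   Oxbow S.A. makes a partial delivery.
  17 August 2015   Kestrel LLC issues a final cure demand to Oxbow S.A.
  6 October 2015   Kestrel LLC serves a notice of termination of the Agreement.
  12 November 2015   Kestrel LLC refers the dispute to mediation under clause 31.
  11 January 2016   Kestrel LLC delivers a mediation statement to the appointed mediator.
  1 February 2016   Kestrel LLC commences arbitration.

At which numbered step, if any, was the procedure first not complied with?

Step 1: 52 days after 22 June 2015 (when the breach is discovered) is 13 August 2015; done 6 July 2015 — timely.
Step 2: 9 days after 6 July 2015 (when the default notice is delivered) is 15 July 2015; completed 14 July 2015, before the deadline.
Step 3: the window is 15–36 days after 14 July 2015 (when the itemised statement is provided), so 29 July 2015 through 19 August 2015; done 17 August 2015, which is between those dates.
Step 4: the window is 22–66 days after 13 September 2015 (end of the 27-day response period, which began when the final cure demand is issued on 17 August 2015), so 5 October 2015 through 18 November 2015; 6 October 2015 falls inside that range.
Step 5: 35 days after 16 October 2015 (end of the 10-day comment period, which began when the termination notice is served on 6 October 2015) is 20 November 2015; 12 November 2015 is within that limit.
Step 6: the window is 21–38 days after 6 December 2015 (end of the 24-day review period, which began when the dispute is referred to mediation on 12 November 2015), so 27 December 2015 through 13 January 2016; done 11 January 2016 — within the window.
Step 7: 19 days after 11 January 2016 (when the mediation statement is delivered) is 30 January 2016; done 1 February 2016 — 2 days late.
The analysis stops there.

Step 7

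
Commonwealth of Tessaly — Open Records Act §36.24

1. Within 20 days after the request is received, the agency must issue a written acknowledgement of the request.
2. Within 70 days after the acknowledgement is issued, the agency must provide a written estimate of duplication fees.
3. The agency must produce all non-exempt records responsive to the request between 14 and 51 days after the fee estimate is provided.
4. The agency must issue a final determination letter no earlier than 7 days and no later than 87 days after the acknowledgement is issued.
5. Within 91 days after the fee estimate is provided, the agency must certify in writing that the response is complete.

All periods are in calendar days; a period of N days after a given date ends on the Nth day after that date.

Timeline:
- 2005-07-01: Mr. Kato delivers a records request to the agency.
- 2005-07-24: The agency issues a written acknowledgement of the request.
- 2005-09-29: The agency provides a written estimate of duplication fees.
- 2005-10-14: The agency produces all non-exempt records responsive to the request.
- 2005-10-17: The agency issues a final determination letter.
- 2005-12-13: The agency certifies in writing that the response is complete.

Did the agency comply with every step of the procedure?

No

(1) due by 2005-07-01 + 20 days = 2005-07-21; 2005-07-24 misses that deadline by 3 days.
Later steps need not be reached.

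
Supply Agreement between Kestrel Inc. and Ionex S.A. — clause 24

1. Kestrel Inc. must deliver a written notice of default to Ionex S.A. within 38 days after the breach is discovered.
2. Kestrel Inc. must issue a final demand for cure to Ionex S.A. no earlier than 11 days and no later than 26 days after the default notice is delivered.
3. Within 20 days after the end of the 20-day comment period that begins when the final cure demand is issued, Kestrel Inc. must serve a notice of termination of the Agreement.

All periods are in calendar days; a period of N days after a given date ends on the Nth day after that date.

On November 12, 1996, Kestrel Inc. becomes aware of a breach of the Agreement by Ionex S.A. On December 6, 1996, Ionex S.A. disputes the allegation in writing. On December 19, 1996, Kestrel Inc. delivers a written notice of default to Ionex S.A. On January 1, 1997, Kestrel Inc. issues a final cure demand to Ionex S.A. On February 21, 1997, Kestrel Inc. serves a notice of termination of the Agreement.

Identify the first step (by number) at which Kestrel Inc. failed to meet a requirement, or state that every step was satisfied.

Step 1 — counting 38 days from November 12, 1996 (when the breach is discovered) gives a deadline of December 20, 1996; completed December 19, 1996, before the deadline.
Step 2 — 11 and 26 days from December 19, 1996 (when the default notice is delivered) are December 30, 1996 and January 14, 1997 respectively; done January 1, 1997, which is between those dates.
Step 3 — counting 20 days from January 21, 1997 (end of the 20-day comment period, which began when the final cure demand is issued on January 1, 1997) gives a deadline of February 10, 1997; February 21, 1997 misses that deadline by 11 days.
That is the first point of non-compliance.

Step 3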